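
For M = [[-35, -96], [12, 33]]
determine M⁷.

[[-19691, -52512], [6564, 17505]]

tr M = -2 and det M = -3, so the characteristic polynomial is λ² − (-2)λ + (-3) with roots -3 and 1.
Eigenvectors give P = [[-3, 8], [1, -3]] with P⁻¹ = [[-3, -8], [-1, -3]], and M = P·diag(-3, 1)·P⁻¹.
Then M⁷ = P·diag(-2187, 1)·P⁻¹ = [[6561, 8], [-2187, -3]] · [[-3, -8], [-1, -3]] = [[-19691, -52512], [6564, 17505]].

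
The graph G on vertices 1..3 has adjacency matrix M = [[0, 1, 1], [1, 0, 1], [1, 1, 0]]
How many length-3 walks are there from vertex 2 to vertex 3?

3

The number of length-3 walks from vertex 2 to vertex 3 is entry (2,3) of M^3, where M is the adjacency matrix.
M^2 = [[2, 1, 1], [1, 2, 1], [1, 1, 2]]
M^3 = [[2, 3, 3], [3, 2, 3], [3, 3, 2]]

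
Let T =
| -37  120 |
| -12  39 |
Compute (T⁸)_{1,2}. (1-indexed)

tr T = 2 and det T = -3, so the characteristic polynomial is λ² − (2)λ + (-3) with roots -1 and 3.
Eigenvectors give P = [[10, 3], [3, 1]] with P⁻¹ = [[1, -3], [-3, 10]], and T = P·diag(-1, 3)·P⁻¹.
Then T⁸ = P·diag(1, 6561)·P⁻¹ = [[10, 19683], [3, 6561]] · [[1, -3], [-3, 10]] = [[-59039, 196800], [-19680, 65601]].

196800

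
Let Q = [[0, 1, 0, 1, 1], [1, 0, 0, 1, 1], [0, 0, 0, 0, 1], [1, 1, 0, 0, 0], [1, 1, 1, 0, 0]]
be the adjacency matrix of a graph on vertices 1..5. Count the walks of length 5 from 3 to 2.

The number of length-5 walks from vertex 3 to vertex 2 is entry (3,2) of Q⁵, where Q is the adjacency matrix.
Q² = [[3, 2, 1, 1, 1], [2, 3, 1, 1, 1], [1, 1, 1, 0, 0], [1, 1, 0, 2, 2], [1, 1, 0, 2, 3]]
Q³ = [[4, 5, 1, 5, 6], [5, 4, 1, 5, 6], [1, 1, 0, 2, 3], [5, 5, 2, 2, 2], [6, 6, 3, 2, 2]]
Q⁴ = [[16, 15, 6, 9, 10], [15, 16, 6, 9, 10], [6, 6, 3, 2, 2], [9, 9, 2, 10, 12], [10, 10, 2, 12, 15]]
Q⁵ = [[34, 35, 10, 31, 37], [35, 34, 10, 31, 37], [10, 10, 2, 12, 15], [31, 31, 12, 18, 20], [37, 37, 15, 20, 22]]

10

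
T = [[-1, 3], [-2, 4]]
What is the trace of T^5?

tr T = 3 and det T = 2, so the characteristic polynomial is λ² − (3)λ + (2) with roots 1 and 2.
Eigenvectors give P = [[3, 1], [2, 1]] with P⁻¹ = [[1, -1], [-2, 3]], and T = P·diag(1, 2)·P⁻¹.
Then T^5 = P·diag(1, 32)·P⁻¹ = [[3, 32], [2, 32]] · [[1, -1], [-2, 3]] = [[-61, 93], [-62, 94]].

33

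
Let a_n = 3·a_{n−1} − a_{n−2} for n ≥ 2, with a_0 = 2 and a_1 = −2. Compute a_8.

−2728

With companion matrix Q = [[3, −1], [1, 0]], [a_n, a_{n−1}]ᵀ = Q·[a_{n−1}, a_{n−2}]ᵀ, so [a_8, a_7]ᵀ = Q⁷·[a_1, a_0]ᵀ.
Q⁷ = [[987, −377], [377, −144]], giving [a_8, a_7]ᵀ = [[−2728], [−1042]].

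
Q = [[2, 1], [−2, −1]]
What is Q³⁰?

Q² = Q (a projection; rank 1, trace 1), so Q³⁰ = Q.

[[2, 1], [−2, −1]]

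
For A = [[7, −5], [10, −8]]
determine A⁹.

tr A = −1 and det A = −6, so the characteristic polynomial is λ² − (−1)λ + (−6) with roots −3 and 2.
Eigenvectors give P = [[−1, 1], [−2, 1]] with P⁻¹ = [[1, −1], [2, −1]], and A = P·diag(−3, 2)·P⁻¹.
Then A⁹ = P·diag(−19683, 512)·P⁻¹ = [[19683, 512], [39366, 512]] · [[1, −1], [2, −1]] = [[20707, −20195], [40390, −39878]].

[[20707, −20195], [40390, −39878]]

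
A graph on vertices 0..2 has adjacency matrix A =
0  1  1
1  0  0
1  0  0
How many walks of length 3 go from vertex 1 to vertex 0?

The number of length-3 walks from vertex 1 to vertex 0 is entry (1,0) of A³, where A is the adjacency matrix.
A² = [[2, 0, 0], [0, 1, 1], [0, 1, 1]]
A³ = [[0, 2, 2], [2, 0, 0], [2, 0, 0]]

2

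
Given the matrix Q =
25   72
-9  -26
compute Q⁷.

tr Q = -1 and det Q = -2, so the characteristic polynomial is λ² − (-1)λ + (-2) with roots 1 and -2.
Eigenvectors give P = [[3, 8], [-1, -3]] with P⁻¹ = [[3, 8], [-1, -3]], and Q = P·diag(1, -2)·P⁻¹.
Then Q⁷ = P·diag(1, -128)·P⁻¹ = [[3, -1024], [-1, 384]] · [[3, 8], [-1, -3]] = [[1033, 3096], [-387, -1160]].

[[1033, 3096], [-387, -1160]]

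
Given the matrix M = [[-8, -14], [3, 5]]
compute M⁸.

[[1786, 3570], [-765, -1529]]

tr M = -3 and det M = 2, so the characteristic polynomial is λ² − (-3)λ + (2) with roots -2 and -1.
Eigenvectors give P = [[7, 2], [-3, -1]] with P⁻¹ = [[1, 2], [-3, -7]], and M = P·diag(-2, -1)·P⁻¹.
Then M⁸ = P·diag(256, 1)·P⁻¹ = [[1792, 2], [-768, -1]] · [[1, 2], [-3, -7]] = [[1786, 3570], [-765, -1529]].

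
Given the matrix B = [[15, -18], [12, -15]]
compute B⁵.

[[1215, -1458], [972, -1215]]

tr B = 0 and det B = -9, so the characteristic polynomial is λ² − (0)λ + (-9) with roots -3 and 3.
Eigenvectors give P = [[-1, 3], [-1, 2]] with P⁻¹ = [[2, -3], [1, -1]], and B = P·diag(-3, 3)·P⁻¹.
Then B⁵ = P·diag(-243, 243)·P⁻¹ = [[243, 729], [243, 486]] · [[2, -3], [1, -1]] = [[1215, -1458], [972, -1215]].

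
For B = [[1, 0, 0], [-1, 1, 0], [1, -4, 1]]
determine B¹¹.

B = I + N where N = [[0, 0, 0], [-1, 0, 0], [1, -4, 0]] is strictly lower-triangular, so N³ = 0.
(I + N)¹¹ = I + 11·N + 55·N² = [[1, 0, 0], [-11, 1, 0], [231, -44, 1]].

[[1, 0, 0], [-11, 1, 0], [231, -44, 1]]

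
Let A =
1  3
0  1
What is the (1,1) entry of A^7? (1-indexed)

A = I + N where N = [[0, 3], [0, 0]] is strictly upper-triangular, so N^2 = 0.
(I + N)^7 = I + 7·N = [[1, 21], [0, 1]].

1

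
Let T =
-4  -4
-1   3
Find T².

[[20, 4], [1, 13]]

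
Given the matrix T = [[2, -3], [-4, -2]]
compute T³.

[[32, -48], [-64, -32]]

T² = [[16, 0], [0, 16]]
T³ = [[32, -48], [-64, -32]]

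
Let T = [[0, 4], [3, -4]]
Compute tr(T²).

40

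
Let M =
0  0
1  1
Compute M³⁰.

[[0, 0], [1, 1]]

M² = M (a projection; rank 1, trace 1), so M³⁰ = M.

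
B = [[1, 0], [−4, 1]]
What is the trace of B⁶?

B = I + N where N = [[0, 0], [−4, 0]] is strictly lower-triangular, so N² = 0.
(I + N)⁶ = I + 6·N = [[1, 0], [−24, 1]].

2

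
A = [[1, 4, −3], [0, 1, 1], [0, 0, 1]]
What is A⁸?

A = I + N where N = [[0, 4, −3], [0, 0, 1], [0, 0, 0]] is strictly upper-triangular, so N³ = 0.
(I + N)⁸ = I + 8·N + 28·N² = [[1, 32, 88], [0, 1, 8], [0, 0, 1]].

[[1, 32, 88], [0, 1, 8], [0, 0, 1]]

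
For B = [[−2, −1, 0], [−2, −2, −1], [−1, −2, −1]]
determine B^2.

[[6, 4, 1], [9, 8, 3], [7, 7, 3]]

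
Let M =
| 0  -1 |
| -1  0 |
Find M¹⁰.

[[1, 0], [0, 1]]

M² = I (check: tr M = 0 and det M = -1), so M¹⁰ = I since 10 is even.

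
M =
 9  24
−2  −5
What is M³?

tr M = 4 and det M = 3, so the characteristic polynomial is λ² − (4)λ + (3) with roots 1 and 3.
Eigenvectors give P = [[−3, 4], [1, −1]] with P⁻¹ = [[1, 4], [1, 3]], and M = P·diag(1, 3)·P⁻¹.
Then M³ = P·diag(1, 27)·P⁻¹ = [[−3, 108], [1, −27]] · [[1, 4], [1, 3]] = [[105, 312], [−26, −77]].

[[105, 312], [−26, −77]]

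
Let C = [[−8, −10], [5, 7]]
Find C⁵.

[[−518, −550], [275, 307]]

tr C = −1 and det C = −6, so the characteristic polynomial is λ² − (−1)λ + (−6) with roots −3 and 2.
Eigenvectors give P = [[−2, −1], [1, 1]] with P⁻¹ = [[−1, −1], [1, 2]], and C = P·diag(−3, 2)·P⁻¹.
Then C⁵ = P·diag(−243, 32)·P⁻¹ = [[486, −32], [−243, 32]] · [[−1, −1], [1, 2]] = [[−518, −550], [275, 307]].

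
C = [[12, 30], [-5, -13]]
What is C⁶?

[[-1266, -3990], [665, 2059]]

tr C = -1 and det C = -6, so the characteristic polynomial is λ² − (-1)λ + (-6) with roots 2 and -3.
Eigenvectors give P = [[3, -2], [-1, 1]] with P⁻¹ = [[1, 2], [1, 3]], and C = P·diag(2, -3)·P⁻¹.
Then C⁶ = P·diag(64, 729)·P⁻¹ = [[192, -1458], [-64, 729]] · [[1, 2], [1, 3]] = [[-1266, -3990], [665, 2059]].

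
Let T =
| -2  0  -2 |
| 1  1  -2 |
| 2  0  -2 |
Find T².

[[0, 0, 8], [-5, 1, 0], [-8, 0, 0]]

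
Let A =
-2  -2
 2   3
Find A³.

[[-4, -6], [6, 11]]

A² = [[0, -2], [2, 5]]
A³ = [[-4, -6], [6, 11]]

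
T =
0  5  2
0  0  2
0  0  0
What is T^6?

T is strictly triangular, hence nilpotent: T^3 = 0, so T^6 = 0.

[[0, 0, 0], [0, 0, 0], [0, 0, 0]]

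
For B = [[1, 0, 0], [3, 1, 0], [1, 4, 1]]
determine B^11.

B = I + N where N = [[0, 0, 0], [3, 0, 0], [1, 4, 0]] is strictly lower-triangular, so N^3 = 0.
(I + N)^11 = I + 11·N + 55·N^2 = [[1, 0, 0], [33, 1, 0], [671, 44, 1]].

[[1, 0, 0], [33, 1, 0], [671, 44, 1]]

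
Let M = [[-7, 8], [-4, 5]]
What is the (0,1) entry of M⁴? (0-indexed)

tr M = -2 and det M = -3, so the characteristic polynomial is λ² − (-2)λ + (-3) with roots -3 and 1.
Eigenvectors give P = [[2, 1], [1, 1]] with P⁻¹ = [[1, -1], [-1, 2]], and M = P·diag(-3, 1)·P⁻¹.
Then M⁴ = P·diag(81, 1)·P⁻¹ = [[162, 1], [81, 1]] · [[1, -1], [-1, 2]] = [[161, -160], [80, -79]].

-160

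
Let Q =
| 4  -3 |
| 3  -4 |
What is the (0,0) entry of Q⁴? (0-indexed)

49

Q² = [[7, 0], [0, 7]]
Q³ = [[28, -21], [21, -28]]
Q⁴ = [[49, 0], [0, 49]]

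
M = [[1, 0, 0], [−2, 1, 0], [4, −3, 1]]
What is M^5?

M = I + N where N = [[0, 0, 0], [−2, 0, 0], [4, −3, 0]] is strictly lower-triangular, so N^3 = 0.
(I + N)^5 = I + 5·N + 10·N^2 = [[1, 0, 0], [−10, 1, 0], [80, −15, 1]].

[[1, 0, 0], [−10, 1, 0], [80, −15, 1]]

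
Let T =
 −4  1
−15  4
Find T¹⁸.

[[1, 0], [0, 1]]

T² = I (check: tr T = 0 and det T = −1), so T¹⁸ = I since 18 is even.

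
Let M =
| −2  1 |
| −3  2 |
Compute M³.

[[−2, 1], [−3, 2]]

M² = I (check: tr M = 0 and det M = −1), so M³ = M since 3 is odd.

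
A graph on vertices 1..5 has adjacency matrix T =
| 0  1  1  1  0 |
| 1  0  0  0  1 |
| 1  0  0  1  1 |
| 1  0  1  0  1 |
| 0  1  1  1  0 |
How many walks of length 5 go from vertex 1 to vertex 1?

The number of length-5 walks from vertex 1 to vertex 1 is entry (1,1) of T⁵, where T is the adjacency matrix.
T² = [[3, 0, 1, 1, 3], [0, 2, 2, 2, 0], [1, 2, 3, 2, 1], [1, 2, 2, 3, 1], [3, 0, 1, 1, 3]]
T³ = [[2, 6, 7, 7, 2], [6, 0, 2, 2, 6], [7, 2, 4, 5, 7], [7, 2, 5, 4, 7], [2, 6, 7, 7, 2]]
T⁴ = [[20, 4, 11, 11, 20], [4, 12, 14, 14, 4], [11, 14, 19, 18, 11], [11, 14, 18, 19, 11], [20, 4, 11, 11, 20]]
T⁵ = [[26, 40, 51, 51, 26], [40, 8, 22, 22, 40], [51, 22, 40, 41, 51], [51, 22, 41, 40, 51], [26, 40, 51, 51, 26]]

26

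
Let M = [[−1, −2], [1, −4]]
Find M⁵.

tr M = −5 and det M = 6, so the characteristic polynomial is λ² − (−5)λ + (6) with roots −2 and −3.
Eigenvectors give P = [[2, 1], [1, 1]] with P⁻¹ = [[1, −1], [−1, 2]], and M = P·diag(−2, −3)·P⁻¹.
Then M⁵ = P·diag(−32, −243)·P⁻¹ = [[−64, −243], [−32, −243]] · [[1, −1], [−1, 2]] = [[179, −422], [211, −454]].

[[179, −422], [211, −454]]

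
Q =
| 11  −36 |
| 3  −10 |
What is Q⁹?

tr Q = 1 and det Q = −2, so the characteristic polynomial is λ² − (1)λ + (−2) with roots −1 and 2.
Eigenvectors give P = [[3, 4], [1, 1]] with P⁻¹ = [[−1, 4], [1, −3]], and Q = P·diag(−1, 2)·P⁻¹.
Then Q⁹ = P·diag(−1, 512)·P⁻¹ = [[−3, 2048], [−1, 512]] · [[−1, 4], [1, −3]] = [[2051, −6156], [513, −1540]].

[[2051, −6156], [513, −1540]]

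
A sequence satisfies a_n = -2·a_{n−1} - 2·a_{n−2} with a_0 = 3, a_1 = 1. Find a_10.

With companion matrix C = [[-2, -2], [1, 0]], [a_n, a_{n−1}]ᵀ = C·[a_{n−1}, a_{n−2}]ᵀ, so [a_10, a_9]ᵀ = C⁹·[a_1, a_0]ᵀ.
C⁹ = [[-32, -32], [16, 0]], giving [a_10, a_9]ᵀ = [[-128], [16]].

-128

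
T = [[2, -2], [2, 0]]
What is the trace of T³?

T² = [[0, -4], [4, -4]]
T³ = [[-8, 0], [0, -8]]

-16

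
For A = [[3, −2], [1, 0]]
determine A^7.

[[255, −254], [127, −126]]

tr A = 3 and det A = 2, so the characteristic polynomial is λ² − (3)λ + (2) with roots 2 and 1.
Eigenvectors give P = [[2, −1], [1, −1]] with P⁻¹ = [[1, −1], [1, −2]], and A = P·diag(2, 1)·P⁻¹.
Then A^7 = P·diag(128, 1)·P⁻¹ = [[256, −1], [128, −1]] · [[1, −1], [1, −2]] = [[255, −254], [127, −126]].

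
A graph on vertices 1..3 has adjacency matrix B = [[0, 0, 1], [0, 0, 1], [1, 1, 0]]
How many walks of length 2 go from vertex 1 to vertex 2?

1

The number of length-2 walks from vertex 1 to vertex 2 is entry (1,2) of B², where B is the adjacency matrix.
B² = [[1, 1, 0], [1, 1, 0], [0, 0, 2]]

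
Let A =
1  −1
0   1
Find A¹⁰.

A = I + N where N = [[0, −1], [0, 0]] is strictly upper-triangular, so N² = 0.
(I + N)¹⁰ = I + 10·N = [[1, −10], [0, 1]].

[[1, −10], [0, 1]]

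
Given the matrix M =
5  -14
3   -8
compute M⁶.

[[-377, 882], [-189, 442]]

tr M = -3 and det M = 2, so the characteristic polynomial is λ² − (-3)λ + (2) with roots -1 and -2.
Eigenvectors give P = [[7, 2], [3, 1]] with P⁻¹ = [[1, -2], [-3, 7]], and M = P·diag(-1, -2)·P⁻¹.
Then M⁶ = P·diag(1, 64)·P⁻¹ = [[7, 128], [3, 64]] · [[1, -2], [-3, 7]] = [[-377, 882], [-189, 442]].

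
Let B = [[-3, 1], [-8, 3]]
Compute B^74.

B² = I (check: tr B = 0 and det B = -1), so B^74 = I since 74 is even.

[[1, 0], [0, 1]]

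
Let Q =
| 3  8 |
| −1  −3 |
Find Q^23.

Q² = I (check: tr Q = 0 and det Q = −1), so Q^23 = Q since 23 is odd.

[[3, 8], [−1, −3]]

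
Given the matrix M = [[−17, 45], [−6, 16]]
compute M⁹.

[[−3077, 7695], [−1026, 2566]]

tr M = −1 and det M = −2, so the characteristic polynomial is λ² − (−1)λ + (−2) with roots −2 and 1.
Eigenvectors give P = [[3, −5], [1, −2]] with P⁻¹ = [[2, −5], [1, −3]], and M = P·diag(−2, 1)·P⁻¹.
Then M⁹ = P·diag(−512, 1)·P⁻¹ = [[−1536, −5], [−512, −2]] · [[2, −5], [1, −3]] = [[−3077, 7695], [−1026, 2566]].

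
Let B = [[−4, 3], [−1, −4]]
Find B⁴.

[[−23, −624], [208, −23]]

B² = [[13, −24], [8, 13]]
B³ = [[−28, 135], [−45, −28]]
B⁴ = [[−23, −624], [208, −23]]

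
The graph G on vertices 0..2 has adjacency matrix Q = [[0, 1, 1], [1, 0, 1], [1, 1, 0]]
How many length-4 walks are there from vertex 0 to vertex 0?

6

The number of length-4 walks from vertex 0 to vertex 0 is entry (0,0) of Q⁴, where Q is the adjacency matrix.
Q² = [[2, 1, 1], [1, 2, 1], [1, 1, 2]]
Q³ = [[2, 3, 3], [3, 2, 3], [3, 3, 2]]
Q⁴ = [[6, 5, 5], [5, 6, 5], [5, 5, 6]]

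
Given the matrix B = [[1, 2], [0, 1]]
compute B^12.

[[1, 24], [0, 1]]

B = I + N where N = [[0, 2], [0, 0]] is strictly upper-triangular, so N^2 = 0.
(I + N)^12 = I + 12·N = [[1, 24], [0, 1]].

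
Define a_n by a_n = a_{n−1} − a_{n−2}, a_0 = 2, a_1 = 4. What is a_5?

With companion matrix Q = [[1, −1], [1, 0]], [a_n, a_{n−1}]ᵀ = Q·[a_{n−1}, a_{n−2}]ᵀ, so [a_5, a_4]ᵀ = Q⁴·[a_1, a_0]ᵀ.
Q⁴ = [[−1, 1], [−1, 0]], giving [a_5, a_4]ᵀ = [[−2], [−4]].

−2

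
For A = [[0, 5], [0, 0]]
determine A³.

[[0, 0], [0, 0]]

A is strictly triangular, hence nilpotent: A² = 0, so A³ = 0.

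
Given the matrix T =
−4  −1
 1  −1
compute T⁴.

[[200, 75], [−75, −25]]

T² = [[15, 5], [−5, 0]]
T³ = [[−55, −20], [20, 5]]
T⁴ = [[200, 75], [−75, −25]]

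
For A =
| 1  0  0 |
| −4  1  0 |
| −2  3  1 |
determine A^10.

[[1, 0, 0], [−40, 1, 0], [−560, 30, 1]]

A = I + N where N = [[0, 0, 0], [−4, 0, 0], [−2, 3, 0]] is strictly lower-triangular, so N^3 = 0.
(I + N)^10 = I + 10·N + 45·N^2 = [[1, 0, 0], [−40, 1, 0], [−560, 30, 1]].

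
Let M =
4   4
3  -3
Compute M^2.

[[28, 4], [3, 21]]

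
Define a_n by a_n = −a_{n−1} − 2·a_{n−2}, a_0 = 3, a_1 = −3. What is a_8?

With companion matrix A = [[−1, −2], [1, 0]], [a_n, a_{n−1}]ᵀ = A·[a_{n−1}, a_{n−2}]ᵀ, so [a_8, a_7]ᵀ = A⁷·[a_1, a_0]ᵀ.
A⁷ = [[3, −14], [7, 10]], giving [a_8, a_7]ᵀ = [[−51], [9]].

−51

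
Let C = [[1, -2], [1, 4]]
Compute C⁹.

tr C = 5 and det C = 6, so the characteristic polynomial is λ² − (5)λ + (6) with roots 2 and 3.
Eigenvectors give P = [[-2, 1], [1, -1]] with P⁻¹ = [[-1, -1], [-1, -2]], and C = P·diag(2, 3)·P⁻¹.
Then C⁹ = P·diag(512, 19683)·P⁻¹ = [[-1024, 19683], [512, -19683]] · [[-1, -1], [-1, -2]] = [[-18659, -38342], [19171, 38854]].

[[-18659, -38342], [19171, 38854]]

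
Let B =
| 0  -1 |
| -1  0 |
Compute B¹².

[[1, 0], [0, 1]]

B² = I (check: tr B = 0 and det B = -1), so B¹² = I since 12 is even.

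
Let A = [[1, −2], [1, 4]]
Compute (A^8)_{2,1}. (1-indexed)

6305

tr A = 5 and det A = 6, so the characteristic polynomial is λ² − (5)λ + (6) with roots 2 and 3.
Eigenvectors give P = [[−2, 1], [1, −1]] with P⁻¹ = [[−1, −1], [−1, −2]], and A = P·diag(2, 3)·P⁻¹.
Then A^8 = P·diag(256, 6561)·P⁻¹ = [[−512, 6561], [256, −6561]] · [[−1, −1], [−1, −2]] = [[−6049, −12610], [6305, 12866]].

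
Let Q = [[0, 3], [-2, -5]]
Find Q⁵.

[[390, 633], [-422, -665]]

tr Q = -5 and det Q = 6, so the characteristic polynomial is λ² − (-5)λ + (6) with roots -3 and -2.
Eigenvectors give P = [[-1, -3], [1, 2]] with P⁻¹ = [[2, 3], [-1, -1]], and Q = P·diag(-3, -2)·P⁻¹.
Then Q⁵ = P·diag(-243, -32)·P⁻¹ = [[243, 96], [-243, -64]] · [[2, 3], [-1, -1]] = [[390, 633], [-422, -665]].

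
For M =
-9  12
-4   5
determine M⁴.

tr M = -4 and det M = 3, so the characteristic polynomial is λ² − (-4)λ + (3) with roots -1 and -3.
Eigenvectors give P = [[-3, 2], [-2, 1]] with P⁻¹ = [[1, -2], [2, -3]], and M = P·diag(-1, -3)·P⁻¹.
Then M⁴ = P·diag(1, 81)·P⁻¹ = [[-3, 162], [-2, 81]] · [[1, -2], [2, -3]] = [[321, -480], [160, -239]].

[[321, -480], [160, -239]]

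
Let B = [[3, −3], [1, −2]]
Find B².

[[6, −3], [1, 1]]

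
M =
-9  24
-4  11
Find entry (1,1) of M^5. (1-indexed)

-489

tr M = 2 and det M = -3, so the characteristic polynomial is λ² − (2)λ + (-3) with roots -1 and 3.
Eigenvectors give P = [[3, -2], [1, -1]] with P⁻¹ = [[1, -2], [1, -3]], and M = P·diag(-1, 3)·P⁻¹.
Then M^5 = P·diag(-1, 243)·P⁻¹ = [[-3, -486], [-1, -243]] · [[1, -2], [1, -3]] = [[-489, 1464], [-244, 731]].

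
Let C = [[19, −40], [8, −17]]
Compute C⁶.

tr C = 2 and det C = −3, so the characteristic polynomial is λ² − (2)λ + (−3) with roots −1 and 3.
Eigenvectors give P = [[−2, 5], [−1, 2]] with P⁻¹ = [[2, −5], [1, −2]], and C = P·diag(−1, 3)·P⁻¹.
Then C⁶ = P·diag(1, 729)·P⁻¹ = [[−2, 3645], [−1, 1458]] · [[2, −5], [1, −2]] = [[3641, −7280], [1456, −2911]].

[[3641, −7280], [1456, −2911]]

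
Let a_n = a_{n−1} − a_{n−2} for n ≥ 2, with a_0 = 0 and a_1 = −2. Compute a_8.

With companion matrix B = [[1, −1], [1, 0]], [a_n, a_{n−1}]ᵀ = B·[a_{n−1}, a_{n−2}]ᵀ, so [a_8, a_7]ᵀ = B⁷·[a_1, a_0]ᵀ.
B⁷ = [[1, −1], [1, 0]], giving [a_8, a_7]ᵀ = [[−2], [−2]].

−2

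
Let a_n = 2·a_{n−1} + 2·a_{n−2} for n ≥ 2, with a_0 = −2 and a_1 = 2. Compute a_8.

480

With companion matrix C = [[2, 2], [1, 0]], [a_n, a_{n−1}]ᵀ = C·[a_{n−1}, a_{n−2}]ᵀ, so [a_8, a_7]ᵀ = C⁷·[a_1, a_0]ᵀ.
C⁷ = [[896, 656], [328, 240]], giving [a_8, a_7]ᵀ = [[480], [176]].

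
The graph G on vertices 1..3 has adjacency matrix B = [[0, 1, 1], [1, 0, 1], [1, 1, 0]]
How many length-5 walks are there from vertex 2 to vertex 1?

The number of length-5 walks from vertex 2 to vertex 1 is entry (2,1) of B^5, where B is the adjacency matrix.
B^2 = [[2, 1, 1], [1, 2, 1], [1, 1, 2]]
B^3 = [[2, 3, 3], [3, 2, 3], [3, 3, 2]]
B^4 = [[6, 5, 5], [5, 6, 5], [5, 5, 6]]
B^5 = [[10, 11, 11], [11, 10, 11], [11, 11, 10]]

11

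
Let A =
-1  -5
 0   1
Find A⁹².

A² = I (check: tr A = 0 and det A = -1), so A⁹² = I since 92 is even.

[[1, 0], [0, 1]]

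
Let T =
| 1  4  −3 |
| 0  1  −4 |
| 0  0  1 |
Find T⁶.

[[1, 24, −258], [0, 1, −24], [0, 0, 1]]

T = I + N where N = [[0, 4, −3], [0, 0, −4], [0, 0, 0]] is strictly upper-triangular, so N³ = 0.
(I + N)⁶ = I + 6·N + 15·N² = [[1, 24, −258], [0, 1, −24], [0, 0, 1]].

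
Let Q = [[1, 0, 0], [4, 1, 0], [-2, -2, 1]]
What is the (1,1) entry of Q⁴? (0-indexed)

1

Q = I + N where N = [[0, 0, 0], [4, 0, 0], [-2, -2, 0]] is strictly lower-triangular, so N³ = 0.
(I + N)⁴ = I + 4·N + 6·N² = [[1, 0, 0], [16, 1, 0], [-56, -8, 1]].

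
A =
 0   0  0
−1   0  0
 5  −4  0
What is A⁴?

[[0, 0, 0], [0, 0, 0], [0, 0, 0]]

A is strictly triangular, hence nilpotent: A³ = 0, so A⁴ = 0.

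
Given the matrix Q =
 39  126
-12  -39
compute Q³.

tr Q = 0 and det Q = -9, so the characteristic polynomial is λ² − (0)λ + (-9) with roots 3 and -3.
Eigenvectors give P = [[7, -3], [-2, 1]] with P⁻¹ = [[1, 3], [2, 7]], and Q = P·diag(3, -3)·P⁻¹.
Then Q³ = P·diag(27, -27)·P⁻¹ = [[189, 81], [-54, -27]] · [[1, 3], [2, 7]] = [[351, 1134], [-108, -351]].

[[351, 1134], [-108, -351]]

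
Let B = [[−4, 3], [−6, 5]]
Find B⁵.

[[−34, 33], [−66, 65]]

tr B = 1 and det B = −2, so the characteristic polynomial is λ² − (1)λ + (−2) with roots 2 and −1.
Eigenvectors give P = [[−1, 1], [−2, 1]] with P⁻¹ = [[1, −1], [2, −1]], and B = P·diag(2, −1)·P⁻¹.
Then B⁵ = P·diag(32, −1)·P⁻¹ = [[−32, −1], [−64, −1]] · [[1, −1], [2, −1]] = [[−34, 33], [−66, 65]].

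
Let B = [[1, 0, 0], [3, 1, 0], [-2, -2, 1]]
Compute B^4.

[[1, 0, 0], [12, 1, 0], [-44, -8, 1]]

B = I + N where N = [[0, 0, 0], [3, 0, 0], [-2, -2, 0]] is strictly lower-triangular, so N^3 = 0.
(I + N)^4 = I + 4·N + 6·N^2 = [[1, 0, 0], [12, 1, 0], [-44, -8, 1]].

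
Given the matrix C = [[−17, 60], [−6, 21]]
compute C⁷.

[[−19673, 65580], [−6558, 21861]]

tr C = 4 and det C = 3, so the characteristic polynomial is λ² − (4)λ + (3) with roots 1 and 3.
Eigenvectors give P = [[−10, 3], [−3, 1]] with P⁻¹ = [[−1, 3], [−3, 10]], and C = P·diag(1, 3)·P⁻¹.
Then C⁷ = P·diag(1, 2187)·P⁻¹ = [[−10, 6561], [−3, 2187]] · [[−1, 3], [−3, 10]] = [[−19673, 65580], [−6558, 21861]].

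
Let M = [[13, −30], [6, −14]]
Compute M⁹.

[[2053, −5130], [1026, −2564]]

tr M = −1 and det M = −2, so the characteristic polynomial is λ² − (−1)λ + (−2) with roots −2 and 1.
Eigenvectors give P = [[−2, −5], [−1, −2]] with P⁻¹ = [[2, −5], [−1, 2]], and M = P·diag(−2, 1)·P⁻¹.
Then M⁹ = P·diag(−512, 1)·P⁻¹ = [[1024, −5], [512, −2]] · [[2, −5], [−1, 2]] = [[2053, −5130], [1026, −2564]].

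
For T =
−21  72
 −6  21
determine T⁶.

tr T = 0 and det T = −9, so the characteristic polynomial is λ² − (0)λ + (−9) with roots 3 and −3.
Eigenvectors give P = [[3, 4], [1, 1]] with P⁻¹ = [[−1, 4], [1, −3]], and T = P·diag(3, −3)·P⁻¹.
Then T⁶ = P·diag(729, 729)·P⁻¹ = [[2187, 2916], [729, 729]] · [[−1, 4], [1, −3]] = [[729, 0], [0, 729]].

[[729, 0], [0, 729]]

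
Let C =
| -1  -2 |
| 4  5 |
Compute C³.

[[-25, -26], [52, 53]]

tr C = 4 and det C = 3, so the characteristic polynomial is λ² − (4)λ + (3) with roots 1 and 3.
Eigenvectors give P = [[-1, -1], [1, 2]] with P⁻¹ = [[-2, -1], [1, 1]], and C = P·diag(1, 3)·P⁻¹.
Then C³ = P·diag(1, 27)·P⁻¹ = [[-1, -27], [1, 54]] · [[-2, -1], [1, 1]] = [[-25, -26], [52, 53]].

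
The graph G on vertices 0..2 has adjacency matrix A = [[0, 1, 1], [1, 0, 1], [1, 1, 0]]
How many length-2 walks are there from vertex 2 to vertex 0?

The number of length-2 walks from vertex 2 to vertex 0 is entry (2,0) of A^2, where A is the adjacency matrix.
A^2 = [[2, 1, 1], [1, 2, 1], [1, 1, 2]]

1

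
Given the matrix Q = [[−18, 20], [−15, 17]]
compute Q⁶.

tr Q = −1 and det Q = −6, so the characteristic polynomial is λ² − (−1)λ + (−6) with roots 2 and −3.
Eigenvectors give P = [[1, 4], [1, 3]] with P⁻¹ = [[−3, 4], [1, −1]], and Q = P·diag(2, −3)·P⁻¹.
Then Q⁶ = P·diag(64, 729)·P⁻¹ = [[64, 2916], [64, 2187]] · [[−3, 4], [1, −1]] = [[2724, −2660], [1995, −1931]].

[[2724, −2660], [1995, −1931]]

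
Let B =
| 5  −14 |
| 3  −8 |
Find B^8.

tr B = −3 and det B = 2, so the characteristic polynomial is λ² − (−3)λ + (2) with roots −1 and −2.
Eigenvectors give P = [[7, −2], [3, −1]] with P⁻¹ = [[1, −2], [3, −7]], and B = P·diag(−1, −2)·P⁻¹.
Then B^8 = P·diag(1, 256)·P⁻¹ = [[7, −512], [3, −256]] · [[1, −2], [3, −7]] = [[−1529, 3570], [−765, 1786]].

[[−1529, 3570], [−765, 1786]]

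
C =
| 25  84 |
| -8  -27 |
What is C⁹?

tr C = -2 and det C = -3, so the characteristic polynomial is λ² − (-2)λ + (-3) with roots 1 and -3.
Eigenvectors give P = [[7, -3], [-2, 1]] with P⁻¹ = [[1, 3], [2, 7]], and C = P·diag(1, -3)·P⁻¹.
Then C⁹ = P·diag(1, -19683)·P⁻¹ = [[7, 59049], [-2, -19683]] · [[1, 3], [2, 7]] = [[118105, 413364], [-39368, -137787]].

[[118105, 413364], [-39368, -137787]]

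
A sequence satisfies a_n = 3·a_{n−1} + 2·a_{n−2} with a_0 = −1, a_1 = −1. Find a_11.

With companion matrix B = [[3, 2], [1, 0]], [a_n, a_{n−1}]ᵀ = B·[a_{n−1}, a_{n−2}]ᵀ, so [a_11, a_10]ᵀ = B¹⁰·[a_1, a_0]ᵀ.
B¹⁰ = [[283667, 159294], [79647, 44726]], giving [a_11, a_10]ᵀ = [[−442961], [−124373]].

−442961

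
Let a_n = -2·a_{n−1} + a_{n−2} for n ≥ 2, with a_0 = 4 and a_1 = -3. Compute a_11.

With companion matrix B = [[-2, 1], [1, 0]], [a_n, a_{n−1}]ᵀ = B·[a_{n−1}, a_{n−2}]ᵀ, so [a_11, a_10]ᵀ = B¹⁰·[a_1, a_0]ᵀ.
B¹⁰ = [[5741, -2378], [-2378, 985]], giving [a_11, a_10]ᵀ = [[-26735], [11074]].

-26735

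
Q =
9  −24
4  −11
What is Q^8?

[[−13119, 39360], [−6560, 19681]]

tr Q = −2 and det Q = −3, so the characteristic polynomial is λ² − (−2)λ + (−3) with roots 1 and −3.
Eigenvectors give P = [[3, −2], [1, −1]] with P⁻¹ = [[1, −2], [1, −3]], and Q = P·diag(1, −3)·P⁻¹.
Then Q^8 = P·diag(1, 6561)·P⁻¹ = [[3, −13122], [1, −6561]] · [[1, −2], [1, −3]] = [[−13119, 39360], [−6560, 19681]].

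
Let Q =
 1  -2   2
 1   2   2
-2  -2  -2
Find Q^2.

[[-5, -10, -6], [-1, -2, 2], [0, 4, -4]]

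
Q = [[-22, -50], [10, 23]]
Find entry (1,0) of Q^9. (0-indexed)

40390

tr Q = 1 and det Q = -6, so the characteristic polynomial is λ² − (1)λ + (-6) with roots -2 and 3.
Eigenvectors give P = [[5, -2], [-2, 1]] with P⁻¹ = [[1, 2], [2, 5]], and Q = P·diag(-2, 3)·P⁻¹.
Then Q^9 = P·diag(-512, 19683)·P⁻¹ = [[-2560, -39366], [1024, 19683]] · [[1, 2], [2, 5]] = [[-81292, -201950], [40390, 100463]].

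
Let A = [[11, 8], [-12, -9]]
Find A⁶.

tr A = 2 and det A = -3, so the characteristic polynomial is λ² − (2)λ + (-3) with roots 3 and -1.
Eigenvectors give P = [[-1, -2], [1, 3]] with P⁻¹ = [[-3, -2], [1, 1]], and A = P·diag(3, -1)·P⁻¹.
Then A⁶ = P·diag(729, 1)·P⁻¹ = [[-729, -2], [729, 3]] · [[-3, -2], [1, 1]] = [[2185, 1456], [-2184, -1455]].

[[2185, 1456], [-2184, -1455]]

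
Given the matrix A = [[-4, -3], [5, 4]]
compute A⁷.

A² = I (check: tr A = 0 and det A = -1), so A⁷ = A since 7 is odd.

[[-4, -3], [5, 4]]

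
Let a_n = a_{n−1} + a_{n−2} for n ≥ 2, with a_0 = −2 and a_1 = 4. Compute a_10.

152

With companion matrix M = [[1, 1], [1, 0]], [a_n, a_{n−1}]ᵀ = M·[a_{n−1}, a_{n−2}]ᵀ, so [a_10, a_9]ᵀ = M⁹·[a_1, a_0]ᵀ.
M⁹ = [[55, 34], [34, 21]], giving [a_10, a_9]ᵀ = [[152], [94]].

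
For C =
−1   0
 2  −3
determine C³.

C² = [[1, 0], [−8, 9]]
C³ = [[−1, 0], [26, −27]]

[[−1, 0], [26, −27]]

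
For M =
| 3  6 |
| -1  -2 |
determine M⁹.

[[3, 6], [-1, -2]]

M² = M (a projection; rank 1, trace 1), so M⁹ = M.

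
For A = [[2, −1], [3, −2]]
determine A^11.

A² = I (check: tr A = 0 and det A = −1), so A^11 = A since 11 is odd.

[[2, −1], [3, −2]]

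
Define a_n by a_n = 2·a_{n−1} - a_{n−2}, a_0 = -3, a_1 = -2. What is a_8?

5

With companion matrix A = [[2, -1], [1, 0]], [a_n, a_{n−1}]ᵀ = A·[a_{n−1}, a_{n−2}]ᵀ, so [a_8, a_7]ᵀ = A⁷·[a_1, a_0]ᵀ.
A⁷ = [[8, -7], [7, -6]], giving [a_8, a_7]ᵀ = [[5], [4]].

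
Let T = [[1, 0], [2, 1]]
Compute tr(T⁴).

T = I + N where N = [[0, 0], [2, 0]] is strictly lower-triangular, so N² = 0.
(I + N)⁴ = I + 4·N = [[1, 0], [8, 1]].

2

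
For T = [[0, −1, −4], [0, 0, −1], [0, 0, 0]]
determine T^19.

[[0, 0, 0], [0, 0, 0], [0, 0, 0]]

T is strictly triangular, hence nilpotent: T^3 = 0, so T^19 = 0.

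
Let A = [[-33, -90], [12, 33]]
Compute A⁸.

tr A = 0 and det A = -9, so the characteristic polynomial is λ² − (0)λ + (-9) with roots 3 and -3.
Eigenvectors give P = [[-5, -3], [2, 1]] with P⁻¹ = [[1, 3], [-2, -5]], and A = P·diag(3, -3)·P⁻¹.
Then A⁸ = P·diag(6561, 6561)·P⁻¹ = [[-32805, -19683], [13122, 6561]] · [[1, 3], [-2, -5]] = [[6561, 0], [0, 6561]].

[[6561, 0], [0, 6561]]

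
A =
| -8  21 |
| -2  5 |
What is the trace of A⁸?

tr A = -3 and det A = 2, so the characteristic polynomial is λ² − (-3)λ + (2) with roots -2 and -1.
Eigenvectors give P = [[-7, -3], [-2, -1]] with P⁻¹ = [[-1, 3], [2, -7]], and A = P·diag(-2, -1)·P⁻¹.
Then A⁸ = P·diag(256, 1)·P⁻¹ = [[-1792, -3], [-512, -1]] · [[-1, 3], [2, -7]] = [[1786, -5355], [510, -1529]].

257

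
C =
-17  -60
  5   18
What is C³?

tr C = 1 and det C = -6, so the characteristic polynomial is λ² − (1)λ + (-6) with roots 3 and -2.
Eigenvectors give P = [[-3, 4], [1, -1]] with P⁻¹ = [[1, 4], [1, 3]], and C = P·diag(3, -2)·P⁻¹.
Then C³ = P·diag(27, -8)·P⁻¹ = [[-81, -32], [27, 8]] · [[1, 4], [1, 3]] = [[-113, -420], [35, 132]].

[[-113, -420], [35, 132]]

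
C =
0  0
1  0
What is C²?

[[0, 0], [0, 0]]

C is strictly triangular, hence nilpotent: C² = 0, so C² = 0.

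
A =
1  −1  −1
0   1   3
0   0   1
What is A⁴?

A = I + N where N = [[0, −1, −1], [0, 0, 3], [0, 0, 0]] is strictly upper-triangular, so N³ = 0.
(I + N)⁴ = I + 4·N + 6·N² = [[1, −4, −22], [0, 1, 12], [0, 0, 1]].

[[1, −4, −22], [0, 1, 12], [0, 0, 1]]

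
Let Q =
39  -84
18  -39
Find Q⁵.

tr Q = 0 and det Q = -9, so the characteristic polynomial is λ² − (0)λ + (-9) with roots -3 and 3.
Eigenvectors give P = [[2, 7], [1, 3]] with P⁻¹ = [[-3, 7], [1, -2]], and Q = P·diag(-3, 3)·P⁻¹.
Then Q⁵ = P·diag(-243, 243)·P⁻¹ = [[-486, 1701], [-243, 729]] · [[-3, 7], [1, -2]] = [[3159, -6804], [1458, -3159]].

[[3159, -6804], [1458, -3159]]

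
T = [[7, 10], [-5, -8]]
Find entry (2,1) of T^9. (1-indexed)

tr T = -1 and det T = -6, so the characteristic polynomial is λ² − (-1)λ + (-6) with roots -3 and 2.
Eigenvectors give P = [[1, 2], [-1, -1]] with P⁻¹ = [[-1, -2], [1, 1]], and T = P·diag(-3, 2)·P⁻¹.
Then T^9 = P·diag(-19683, 512)·P⁻¹ = [[-19683, 1024], [19683, -512]] · [[-1, -2], [1, 1]] = [[20707, 40390], [-20195, -39878]].

-20195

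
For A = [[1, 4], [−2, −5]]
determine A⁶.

[[−727, −1456], [728, 1457]]

tr A = −4 and det A = 3, so the characteristic polynomial is λ² − (−4)λ + (3) with roots −1 and −3.
Eigenvectors give P = [[2, 1], [−1, −1]] with P⁻¹ = [[1, 1], [−1, −2]], and A = P·diag(−1, −3)·P⁻¹.
Then A⁶ = P·diag(1, 729)·P⁻¹ = [[2, 729], [−1, −729]] · [[1, 1], [−1, −2]] = [[−727, −1456], [728, 1457]].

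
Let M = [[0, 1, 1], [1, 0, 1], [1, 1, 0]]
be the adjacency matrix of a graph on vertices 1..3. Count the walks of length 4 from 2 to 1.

5

The number of length-4 walks from vertex 2 to vertex 1 is entry (2,1) of M⁴, where M is the adjacency matrix.
M² = [[2, 1, 1], [1, 2, 1], [1, 1, 2]]
M³ = [[2, 3, 3], [3, 2, 3], [3, 3, 2]]
M⁴ = [[6, 5, 5], [5, 6, 5], [5, 5, 6]]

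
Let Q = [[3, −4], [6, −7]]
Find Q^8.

[[−13119, 13120], [−19680, 19681]]

tr Q = −4 and det Q = 3, so the characteristic polynomial is λ² − (−4)λ + (3) with roots −3 and −1.
Eigenvectors give P = [[−2, 1], [−3, 1]] with P⁻¹ = [[1, −1], [3, −2]], and Q = P·diag(−3, −1)·P⁻¹.
Then Q^8 = P·diag(6561, 1)·P⁻¹ = [[−13122, 1], [−19683, 1]] · [[1, −1], [3, −2]] = [[−13119, 13120], [−19680, 19681]].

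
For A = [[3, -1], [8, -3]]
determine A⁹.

A² = I (check: tr A = 0 and det A = -1), so A⁹ = A since 9 is odd.

[[3, -1], [8, -3]]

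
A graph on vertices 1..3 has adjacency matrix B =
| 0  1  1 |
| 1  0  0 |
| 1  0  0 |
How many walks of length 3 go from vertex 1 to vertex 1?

0

The number of length-3 walks from vertex 1 to vertex 1 is entry (1,1) of B³, where B is the adjacency matrix.
B² = [[2, 0, 0], [0, 1, 1], [0, 1, 1]]
B³ = [[0, 2, 2], [2, 0, 0], [2, 0, 0]]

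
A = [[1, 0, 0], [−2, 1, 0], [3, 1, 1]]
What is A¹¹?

A = I + N where N = [[0, 0, 0], [−2, 0, 0], [3, 1, 0]] is strictly lower-triangular, so N³ = 0.
(I + N)¹¹ = I + 11·N + 55·N² = [[1, 0, 0], [−22, 1, 0], [−77, 11, 1]].

[[1, 0, 0], [−22, 1, 0], [−77, 11, 1]]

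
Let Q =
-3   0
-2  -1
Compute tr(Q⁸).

tr Q = -4 and det Q = 3, so the characteristic polynomial is λ² − (-4)λ + (3) with roots -3 and -1.
Eigenvectors give P = [[1, 0], [1, 1]] with P⁻¹ = [[1, 0], [-1, 1]], and Q = P·diag(-3, -1)·P⁻¹.
Then Q⁸ = P·diag(6561, 1)·P⁻¹ = [[6561, 0], [6561, 1]] · [[1, 0], [-1, 1]] = [[6561, 0], [6560, 1]].

6562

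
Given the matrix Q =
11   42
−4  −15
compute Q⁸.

[[−39359, −137760], [13120, 45921]]

tr Q = −4 and det Q = 3, so the characteristic polynomial is λ² − (−4)λ + (3) with roots −1 and −3.
Eigenvectors give P = [[7, 3], [−2, −1]] with P⁻¹ = [[1, 3], [−2, −7]], and Q = P·diag(−1, −3)·P⁻¹.
Then Q⁸ = P·diag(1, 6561)·P⁻¹ = [[7, 19683], [−2, −6561]] · [[1, 3], [−2, −7]] = [[−39359, −137760], [13120, 45921]].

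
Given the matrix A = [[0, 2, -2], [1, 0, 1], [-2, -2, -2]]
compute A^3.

A^2 = [[6, 4, 6], [-2, 0, -4], [2, 0, 6]]
A^3 = [[-8, 0, -20], [8, 4, 12], [-12, -8, -16]]

[[-8, 0, -20], [8, 4, 12], [-12, -8, -16]]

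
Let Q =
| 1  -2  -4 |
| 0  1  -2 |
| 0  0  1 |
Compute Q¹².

Q = I + N where N = [[0, -2, -4], [0, 0, -2], [0, 0, 0]] is strictly upper-triangular, so N³ = 0.
(I + N)¹² = I + 12·N + 66·N² = [[1, -24, 216], [0, 1, -24], [0, 0, 1]].

[[1, -24, 216], [0, 1, -24], [0, 0, 1]]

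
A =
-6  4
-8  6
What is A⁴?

[[16, 0], [0, 16]]

tr A = 0 and det A = -4, so the characteristic polynomial is λ² − (0)λ + (-4) with roots 2 and -2.
Eigenvectors give P = [[1, -1], [2, -1]] with P⁻¹ = [[-1, 1], [-2, 1]], and A = P·diag(2, -2)·P⁻¹.
Then A⁴ = P·diag(16, 16)·P⁻¹ = [[16, -16], [32, -16]] · [[-1, 1], [-2, 1]] = [[16, 0], [0, 16]].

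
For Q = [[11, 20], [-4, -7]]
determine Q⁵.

[[1211, 2420], [-484, -967]]

tr Q = 4 and det Q = 3, so the characteristic polynomial is λ² − (4)λ + (3) with roots 3 and 1.
Eigenvectors give P = [[5, -2], [-2, 1]] with P⁻¹ = [[1, 2], [2, 5]], and Q = P·diag(3, 1)·P⁻¹.
Then Q⁵ = P·diag(243, 1)·P⁻¹ = [[1215, -2], [-486, 1]] · [[1, 2], [2, 5]] = [[1211, 2420], [-484, -967]].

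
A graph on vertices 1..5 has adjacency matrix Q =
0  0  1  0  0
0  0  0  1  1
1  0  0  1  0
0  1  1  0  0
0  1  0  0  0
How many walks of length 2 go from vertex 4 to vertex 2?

The number of length-2 walks from vertex 4 to vertex 2 is entry (4,2) of Q², where Q is the adjacency matrix.
Q² = [[1, 0, 0, 1, 0], [0, 2, 1, 0, 0], [0, 1, 2, 0, 0], [1, 0, 0, 2, 1], [0, 0, 0, 1, 1]]

0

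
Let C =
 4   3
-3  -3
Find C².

[[7, 3], [-3, 0]]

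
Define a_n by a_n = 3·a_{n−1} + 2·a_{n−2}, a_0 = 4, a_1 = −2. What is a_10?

With companion matrix B = [[3, 2], [1, 0]], [a_n, a_{n−1}]ᵀ = B·[a_{n−1}, a_{n−2}]ᵀ, so [a_10, a_9]ᵀ = B⁹·[a_1, a_0]ᵀ.
B⁹ = [[79647, 44726], [22363, 12558]], giving [a_10, a_9]ᵀ = [[19610], [5506]].

19610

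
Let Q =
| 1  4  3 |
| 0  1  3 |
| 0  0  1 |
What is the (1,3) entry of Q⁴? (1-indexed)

84

Q = I + N where N = [[0, 4, 3], [0, 0, 3], [0, 0, 0]] is strictly upper-triangular, so N³ = 0.
(I + N)⁴ = I + 4·N + 6·N² = [[1, 16, 84], [0, 1, 12], [0, 0, 1]].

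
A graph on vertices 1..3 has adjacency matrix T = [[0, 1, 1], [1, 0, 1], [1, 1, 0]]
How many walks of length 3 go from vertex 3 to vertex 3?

2

The number of length-3 walks from vertex 3 to vertex 3 is entry (3,3) of T^3, where T is the adjacency matrix.
T^2 = [[2, 1, 1], [1, 2, 1], [1, 1, 2]]
T^3 = [[2, 3, 3], [3, 2, 3], [3, 3, 2]]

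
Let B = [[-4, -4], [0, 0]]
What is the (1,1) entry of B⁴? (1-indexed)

B² = [[16, 16], [0, 0]]
B³ = [[-64, -64], [0, 0]]
B⁴ = [[256, 256], [0, 0]]

256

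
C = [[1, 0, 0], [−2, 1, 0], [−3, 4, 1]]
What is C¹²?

C = I + N where N = [[0, 0, 0], [−2, 0, 0], [−3, 4, 0]] is strictly lower-triangular, so N³ = 0.
(I + N)¹² = I + 12·N + 66·N² = [[1, 0, 0], [−24, 1, 0], [−564, 48, 1]].

[[1, 0, 0], [−24, 1, 0], [−564, 48, 1]]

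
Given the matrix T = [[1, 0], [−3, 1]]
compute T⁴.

T = I + N where N = [[0, 0], [−3, 0]] is strictly lower-triangular, so N² = 0.
(I + N)⁴ = I + 4·N = [[1, 0], [−12, 1]].

[[1, 0], [−12, 1]]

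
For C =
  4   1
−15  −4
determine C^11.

[[4, 1], [−15, −4]]

C² = I (check: tr C = 0 and det C = −1), so C^11 = C since 11 is odd.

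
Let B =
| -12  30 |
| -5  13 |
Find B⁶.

tr B = 1 and det B = -6, so the characteristic polynomial is λ² − (1)λ + (-6) with roots 3 and -2.
Eigenvectors give P = [[2, 3], [1, 1]] with P⁻¹ = [[-1, 3], [1, -2]], and B = P·diag(3, -2)·P⁻¹.
Then B⁶ = P·diag(729, 64)·P⁻¹ = [[1458, 192], [729, 64]] · [[-1, 3], [1, -2]] = [[-1266, 3990], [-665, 2059]].

[[-1266, 3990], [-665, 2059]]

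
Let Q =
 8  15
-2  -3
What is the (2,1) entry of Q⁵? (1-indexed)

tr Q = 5 and det Q = 6, so the characteristic polynomial is λ² − (5)λ + (6) with roots 2 and 3.
Eigenvectors give P = [[-5, -3], [2, 1]] with P⁻¹ = [[1, 3], [-2, -5]], and Q = P·diag(2, 3)·P⁻¹.
Then Q⁵ = P·diag(32, 243)·P⁻¹ = [[-160, -729], [64, 243]] · [[1, 3], [-2, -5]] = [[1298, 3165], [-422, -1023]].

-422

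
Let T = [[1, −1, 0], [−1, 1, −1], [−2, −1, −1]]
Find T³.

[[2, −5, 1], [−3, 3, −3], [−5, −1, −4]]

T² = [[2, −2, 1], [0, 3, 0], [1, 2, 2]]
T³ = [[2, −5, 1], [−3, 3, −3], [−5, −1, −4]]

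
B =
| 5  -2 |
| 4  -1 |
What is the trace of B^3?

28

tr B = 4 and det B = 3, so the characteristic polynomial is λ² − (4)λ + (3) with roots 3 and 1.
Eigenvectors give P = [[-1, -1], [-1, -2]] with P⁻¹ = [[-2, 1], [1, -1]], and B = P·diag(3, 1)·P⁻¹.
Then B^3 = P·diag(27, 1)·P⁻¹ = [[-27, -1], [-27, -2]] · [[-2, 1], [1, -1]] = [[53, -26], [52, -25]].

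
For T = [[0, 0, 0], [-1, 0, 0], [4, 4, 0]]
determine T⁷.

T is strictly triangular, hence nilpotent: T³ = 0, so T⁷ = 0.

[[0, 0, 0], [0, 0, 0], [0, 0, 0]]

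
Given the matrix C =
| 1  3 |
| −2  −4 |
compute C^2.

[[−5, −9], [6, 10]]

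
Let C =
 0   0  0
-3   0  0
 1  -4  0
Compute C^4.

[[0, 0, 0], [0, 0, 0], [0, 0, 0]]

C is strictly triangular, hence nilpotent: C^3 = 0, so C^4 = 0.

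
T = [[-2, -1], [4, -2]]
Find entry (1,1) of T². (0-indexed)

0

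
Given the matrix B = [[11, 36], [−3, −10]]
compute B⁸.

tr B = 1 and det B = −2, so the characteristic polynomial is λ² − (1)λ + (−2) with roots 2 and −1.
Eigenvectors give P = [[4, −3], [−1, 1]] with P⁻¹ = [[1, 3], [1, 4]], and B = P·diag(2, −1)·P⁻¹.
Then B⁸ = P·diag(256, 1)·P⁻¹ = [[1024, −3], [−256, 1]] · [[1, 3], [1, 4]] = [[1021, 3060], [−255, −764]].

[[1021, 3060], [−255, −764]]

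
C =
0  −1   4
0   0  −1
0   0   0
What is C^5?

[[0, 0, 0], [0, 0, 0], [0, 0, 0]]

C is strictly triangular, hence nilpotent: C^3 = 0, so C^5 = 0.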